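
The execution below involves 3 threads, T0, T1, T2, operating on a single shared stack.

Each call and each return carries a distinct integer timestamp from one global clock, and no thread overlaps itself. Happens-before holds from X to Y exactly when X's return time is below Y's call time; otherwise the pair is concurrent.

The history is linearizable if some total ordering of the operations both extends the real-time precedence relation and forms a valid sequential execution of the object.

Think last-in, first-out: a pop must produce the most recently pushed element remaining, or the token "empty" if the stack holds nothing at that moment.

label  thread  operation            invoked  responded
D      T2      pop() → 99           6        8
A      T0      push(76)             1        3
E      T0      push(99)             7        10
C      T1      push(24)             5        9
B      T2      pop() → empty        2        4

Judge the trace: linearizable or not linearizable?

linearizable

one valid linearization: B, A, C, E, D
after step 1 (B pop() → empty): stack <>
after step 2 (A push(76)): stack <76>
after step 3 (C push(24)): stack <76,24>
after step 4 (E push(99)): stack <76,24,99>
after step 5 (D pop() → 99): stack <76,24>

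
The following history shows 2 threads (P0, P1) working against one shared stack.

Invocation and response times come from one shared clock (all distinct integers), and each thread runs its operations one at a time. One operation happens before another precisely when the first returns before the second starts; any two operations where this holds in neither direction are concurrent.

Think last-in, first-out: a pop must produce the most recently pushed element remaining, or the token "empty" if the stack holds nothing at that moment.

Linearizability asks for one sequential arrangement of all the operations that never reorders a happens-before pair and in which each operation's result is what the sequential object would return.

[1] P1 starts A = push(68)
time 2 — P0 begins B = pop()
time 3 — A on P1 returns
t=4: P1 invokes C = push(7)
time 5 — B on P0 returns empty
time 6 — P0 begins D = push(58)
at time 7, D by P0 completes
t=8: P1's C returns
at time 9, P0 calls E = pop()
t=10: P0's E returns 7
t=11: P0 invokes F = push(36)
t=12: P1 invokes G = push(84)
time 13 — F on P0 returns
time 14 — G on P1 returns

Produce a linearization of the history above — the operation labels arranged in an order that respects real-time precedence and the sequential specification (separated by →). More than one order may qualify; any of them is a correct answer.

B → A → D → C → E → F → G

1. B pop() → empty, leaving stack <>
2. A push(68), leaving stack <68>
3. D push(58), leaving stack <68,58>
4. C push(7), leaving stack <68,58,7>
5. E pop() → 7, leaving stack <68,58>
6. F push(36), leaving stack <68,58,36>
7. G push(84), leaving stack <68,58,36,84>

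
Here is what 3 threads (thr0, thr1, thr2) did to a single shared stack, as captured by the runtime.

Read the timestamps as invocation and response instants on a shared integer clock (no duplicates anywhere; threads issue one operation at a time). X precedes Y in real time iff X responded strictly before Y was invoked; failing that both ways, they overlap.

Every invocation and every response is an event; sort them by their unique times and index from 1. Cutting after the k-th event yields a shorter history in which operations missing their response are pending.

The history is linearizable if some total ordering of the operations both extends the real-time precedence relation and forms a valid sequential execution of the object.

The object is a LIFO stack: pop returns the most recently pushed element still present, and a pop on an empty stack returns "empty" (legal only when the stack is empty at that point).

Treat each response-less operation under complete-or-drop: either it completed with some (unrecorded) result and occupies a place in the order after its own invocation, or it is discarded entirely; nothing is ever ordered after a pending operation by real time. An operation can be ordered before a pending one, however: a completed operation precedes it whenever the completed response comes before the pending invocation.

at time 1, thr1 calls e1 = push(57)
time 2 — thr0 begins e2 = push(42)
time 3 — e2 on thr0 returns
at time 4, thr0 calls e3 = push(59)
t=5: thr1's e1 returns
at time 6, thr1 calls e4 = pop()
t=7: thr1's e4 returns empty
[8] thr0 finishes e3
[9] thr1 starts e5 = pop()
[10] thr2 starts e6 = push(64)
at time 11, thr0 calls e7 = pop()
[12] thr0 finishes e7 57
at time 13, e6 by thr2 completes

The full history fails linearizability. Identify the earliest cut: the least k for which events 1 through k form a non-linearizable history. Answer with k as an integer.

7

events 1..6 are linearizable, e.g. via e1, e2:
step 1: e1 push(57) — stack <57>
step 2: e2 push(42) — stack <57,42>
once event 7 joins (e4's response, time 7), exhaustive search finds no witness
every completion of the 1 pending operation (e3) was checked; none linearizes
for example e1, e2, e4 (pending dropped) fails at step 3: e4 pop() → empty is not legal there
for example e2, e1, e4 (pending dropped) fails at step 3: e4 pop() → empty is not legal there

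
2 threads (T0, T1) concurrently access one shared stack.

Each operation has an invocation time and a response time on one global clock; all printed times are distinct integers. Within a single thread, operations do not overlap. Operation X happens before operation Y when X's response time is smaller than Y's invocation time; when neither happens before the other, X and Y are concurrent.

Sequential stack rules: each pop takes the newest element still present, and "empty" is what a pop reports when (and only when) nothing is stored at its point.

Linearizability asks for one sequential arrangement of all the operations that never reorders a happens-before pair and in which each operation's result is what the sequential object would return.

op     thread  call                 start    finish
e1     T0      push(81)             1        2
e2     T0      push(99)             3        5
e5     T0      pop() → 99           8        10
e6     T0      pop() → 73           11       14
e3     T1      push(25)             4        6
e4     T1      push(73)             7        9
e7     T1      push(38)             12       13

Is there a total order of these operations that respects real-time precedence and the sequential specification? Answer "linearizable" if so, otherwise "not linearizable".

one valid linearization: e1, e3, e2, e5, e4, e6, e7
step 1: e1 push(81) — stack <81>
step 2: e3 push(25) — stack <81,25>
step 3: e2 push(99) — stack <81,25,99>
step 4: e5 pop() → 99 — stack <81,25>
step 5: e4 push(73) — stack <81,25,73>
step 6: e6 pop() → 73 — stack <81,25>
step 7: e7 push(38) — stack <81,25,38>

linearizable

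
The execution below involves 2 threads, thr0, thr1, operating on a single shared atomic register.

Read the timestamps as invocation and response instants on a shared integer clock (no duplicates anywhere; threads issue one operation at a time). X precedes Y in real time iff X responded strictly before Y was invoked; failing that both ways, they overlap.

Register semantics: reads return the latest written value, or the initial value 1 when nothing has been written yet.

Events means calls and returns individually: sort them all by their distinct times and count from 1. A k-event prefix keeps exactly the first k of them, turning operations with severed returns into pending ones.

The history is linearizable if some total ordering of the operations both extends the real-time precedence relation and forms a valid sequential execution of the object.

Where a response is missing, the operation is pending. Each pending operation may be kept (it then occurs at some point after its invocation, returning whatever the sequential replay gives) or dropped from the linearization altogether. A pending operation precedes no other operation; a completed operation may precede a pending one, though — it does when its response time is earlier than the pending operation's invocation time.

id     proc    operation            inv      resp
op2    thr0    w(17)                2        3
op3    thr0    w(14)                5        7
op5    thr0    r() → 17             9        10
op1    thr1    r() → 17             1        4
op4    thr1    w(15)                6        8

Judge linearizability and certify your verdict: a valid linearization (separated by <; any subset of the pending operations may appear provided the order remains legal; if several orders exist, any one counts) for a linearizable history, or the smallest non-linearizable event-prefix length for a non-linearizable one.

the violation lands at event 10, op5's response at time 10: events 1..9 linearize, events 1..10 do not
5 completed operations, 4 real-time-consistent orders — every atomic register replay fails
sample order op1, op2, op3, op4, op5 stalls at step 1 — op1 r() → 17 has no legal effect
sample order op1, op2, op4, op3, op5 stalls at step 1 — op1 r() → 17 has no legal effect

not linearizable — minimal violating prefix: 10 events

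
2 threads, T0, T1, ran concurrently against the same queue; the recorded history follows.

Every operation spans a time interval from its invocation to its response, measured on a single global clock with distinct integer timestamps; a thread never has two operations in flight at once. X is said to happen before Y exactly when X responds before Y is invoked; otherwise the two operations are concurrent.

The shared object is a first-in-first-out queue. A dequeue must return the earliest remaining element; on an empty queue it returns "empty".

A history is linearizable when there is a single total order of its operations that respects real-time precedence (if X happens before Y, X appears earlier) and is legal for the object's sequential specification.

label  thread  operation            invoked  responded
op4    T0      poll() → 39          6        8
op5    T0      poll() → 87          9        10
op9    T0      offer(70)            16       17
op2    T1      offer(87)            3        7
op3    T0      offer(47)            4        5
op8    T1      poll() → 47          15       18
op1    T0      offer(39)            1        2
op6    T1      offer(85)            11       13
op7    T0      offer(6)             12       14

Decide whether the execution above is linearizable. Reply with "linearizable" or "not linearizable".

a witness: op1, op2, op3, op4, op5, op6, op7, op8, op9
step 1: op1 offer(39) — queue <39>
step 2: op2 offer(87) — queue <39,87>
step 3: op3 offer(47) — queue <39,87,47>
step 4: op4 poll() → 39 — queue <87,47>
step 5: op5 poll() → 87 — queue <47>
step 6: op6 offer(85) — queue <47,85>
step 7: op7 offer(6) — queue <47,85,6>
step 8: op8 poll() → 47 — queue <85,6>
step 9: op9 offer(70) — queue <85,6,70>

linearizable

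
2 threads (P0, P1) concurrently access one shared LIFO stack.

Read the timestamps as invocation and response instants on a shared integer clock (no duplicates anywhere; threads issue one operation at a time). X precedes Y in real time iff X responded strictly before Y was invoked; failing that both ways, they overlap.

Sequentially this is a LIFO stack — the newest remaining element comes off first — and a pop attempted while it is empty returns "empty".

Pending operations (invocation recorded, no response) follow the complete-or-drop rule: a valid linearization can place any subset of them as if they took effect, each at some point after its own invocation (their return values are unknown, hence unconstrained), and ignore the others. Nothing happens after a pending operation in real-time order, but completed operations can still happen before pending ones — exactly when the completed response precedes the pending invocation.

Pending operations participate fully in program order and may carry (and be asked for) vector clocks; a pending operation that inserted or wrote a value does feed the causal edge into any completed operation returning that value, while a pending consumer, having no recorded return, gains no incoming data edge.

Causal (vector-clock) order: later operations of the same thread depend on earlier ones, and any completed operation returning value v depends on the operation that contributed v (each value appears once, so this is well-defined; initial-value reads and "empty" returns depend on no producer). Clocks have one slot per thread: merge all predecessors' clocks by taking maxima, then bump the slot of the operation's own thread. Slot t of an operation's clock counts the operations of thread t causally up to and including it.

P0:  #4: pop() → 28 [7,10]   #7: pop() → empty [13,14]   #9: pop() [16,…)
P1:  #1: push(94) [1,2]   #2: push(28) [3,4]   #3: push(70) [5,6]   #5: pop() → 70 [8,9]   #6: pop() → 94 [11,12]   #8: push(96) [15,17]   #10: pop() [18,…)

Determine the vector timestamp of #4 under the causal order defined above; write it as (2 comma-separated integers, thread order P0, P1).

VC(#1, invoked at 1): no causal predecessors; +1 on P1 → (0, 1)
#2 (invocation 3): componentwise max over VC(#1)=(0, 1), +1 at P1, giving (0, 2)
#3 (invocation 5): componentwise max over VC(#2)=(0, 2), +1 at P1, giving (0, 3)
#4 (invocation 7): componentwise max over VC(#2)=(0, 2), +1 at P0, giving (1, 2)
#5 (invocation 8): componentwise max over VC(#3)=(0, 3), +1 at P1, giving (0, 4)
#7 (invocation 13): componentwise max over VC(#4)=(1, 2), +1 at P0, giving (2, 2)
#6 (invocation 11): componentwise max over VC(#1)=(0, 1), VC(#5)=(0, 4), +1 at P1, giving (0, 5)
#9 (invocation 16): componentwise max over VC(#7)=(2, 2), +1 at P0, giving (3, 2)
#8 (invocation 15): componentwise max over VC(#6)=(0, 5), +1 at P1, giving (0, 6)
#10 (invocation 18): componentwise max over VC(#8)=(0, 6), +1 at P1, giving (0, 7)
target: VC(#4) = (1, 2)

(1, 2)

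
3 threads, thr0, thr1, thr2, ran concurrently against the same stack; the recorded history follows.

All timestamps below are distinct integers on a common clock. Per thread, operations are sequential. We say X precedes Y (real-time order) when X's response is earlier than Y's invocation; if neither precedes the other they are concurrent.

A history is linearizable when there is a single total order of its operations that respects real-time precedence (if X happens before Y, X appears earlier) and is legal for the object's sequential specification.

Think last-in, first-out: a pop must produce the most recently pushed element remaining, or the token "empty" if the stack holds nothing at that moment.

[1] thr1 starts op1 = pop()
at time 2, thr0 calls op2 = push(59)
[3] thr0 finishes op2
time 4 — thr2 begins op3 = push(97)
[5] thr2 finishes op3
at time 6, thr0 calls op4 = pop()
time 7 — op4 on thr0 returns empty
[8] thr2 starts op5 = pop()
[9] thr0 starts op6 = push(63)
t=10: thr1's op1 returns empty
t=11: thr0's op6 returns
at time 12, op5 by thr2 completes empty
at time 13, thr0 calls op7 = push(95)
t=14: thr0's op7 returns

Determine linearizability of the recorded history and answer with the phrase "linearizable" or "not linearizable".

not linearizable

already the first 7 events (up to op4's response at time 7) admit no linearization; the first 6 still do
exactly one order of the 3 completed ops respects real time; the stack replay fails
no escape via the 1 pending operation (op1): every completion choice fails
for example op2, op3, op4 (pending dropped) fails at step 3: op4 pop() → empty is not legal there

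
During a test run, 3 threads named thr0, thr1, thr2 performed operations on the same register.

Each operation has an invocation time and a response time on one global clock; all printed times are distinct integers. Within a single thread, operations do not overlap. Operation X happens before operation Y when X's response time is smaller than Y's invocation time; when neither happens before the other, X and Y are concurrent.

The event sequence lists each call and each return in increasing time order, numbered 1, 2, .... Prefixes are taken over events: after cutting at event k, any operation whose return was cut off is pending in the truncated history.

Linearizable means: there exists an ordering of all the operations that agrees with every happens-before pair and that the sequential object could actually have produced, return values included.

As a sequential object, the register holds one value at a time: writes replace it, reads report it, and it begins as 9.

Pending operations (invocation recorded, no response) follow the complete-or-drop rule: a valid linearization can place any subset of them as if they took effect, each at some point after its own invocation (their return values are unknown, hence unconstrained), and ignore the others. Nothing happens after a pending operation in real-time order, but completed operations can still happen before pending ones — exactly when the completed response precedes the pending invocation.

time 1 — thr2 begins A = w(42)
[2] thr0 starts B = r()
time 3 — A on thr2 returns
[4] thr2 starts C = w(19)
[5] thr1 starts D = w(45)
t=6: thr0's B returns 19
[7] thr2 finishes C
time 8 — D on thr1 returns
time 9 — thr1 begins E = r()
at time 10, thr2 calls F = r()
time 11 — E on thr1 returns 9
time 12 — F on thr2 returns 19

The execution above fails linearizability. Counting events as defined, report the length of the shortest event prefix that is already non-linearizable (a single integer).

one valid order for events 1..10 is A, C, B, D:
1. A w(42), leaving value 42
2. C w(19), leaving value 19
3. B r() → 19, leaving value 19
4. D w(45), leaving value 45
include event 11 — E responding at 11 — and every candidate order breaks
completion choices over the 1 pending operation (F) were checked; none helps
e.g. A, B, C, D, E (pending dropped): illegal at step 2, since B r() → 19 cannot apply there
e.g. A, B, D, C, E (pending dropped): illegal at step 2, since B r() → 19 cannot apply there

11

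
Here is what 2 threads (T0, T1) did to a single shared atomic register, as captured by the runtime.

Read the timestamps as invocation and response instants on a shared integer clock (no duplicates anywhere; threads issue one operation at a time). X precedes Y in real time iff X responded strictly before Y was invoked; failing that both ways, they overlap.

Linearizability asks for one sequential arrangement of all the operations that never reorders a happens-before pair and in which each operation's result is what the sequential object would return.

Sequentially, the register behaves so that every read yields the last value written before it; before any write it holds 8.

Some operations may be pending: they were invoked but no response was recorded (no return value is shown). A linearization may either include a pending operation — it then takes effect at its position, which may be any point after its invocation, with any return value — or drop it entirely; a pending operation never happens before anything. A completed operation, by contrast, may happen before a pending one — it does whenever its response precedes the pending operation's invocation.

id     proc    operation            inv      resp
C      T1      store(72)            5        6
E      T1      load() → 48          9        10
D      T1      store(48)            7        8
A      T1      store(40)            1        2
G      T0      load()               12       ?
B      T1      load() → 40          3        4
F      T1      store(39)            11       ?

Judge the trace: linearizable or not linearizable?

linearizable

witness order: A, B, C, D, E
step 1: A store(40) — value 40
step 2: B load() → 40 — value 40
step 3: C store(72) — value 72
step 4: D store(48) — value 48
step 5: E load() → 48 — value 48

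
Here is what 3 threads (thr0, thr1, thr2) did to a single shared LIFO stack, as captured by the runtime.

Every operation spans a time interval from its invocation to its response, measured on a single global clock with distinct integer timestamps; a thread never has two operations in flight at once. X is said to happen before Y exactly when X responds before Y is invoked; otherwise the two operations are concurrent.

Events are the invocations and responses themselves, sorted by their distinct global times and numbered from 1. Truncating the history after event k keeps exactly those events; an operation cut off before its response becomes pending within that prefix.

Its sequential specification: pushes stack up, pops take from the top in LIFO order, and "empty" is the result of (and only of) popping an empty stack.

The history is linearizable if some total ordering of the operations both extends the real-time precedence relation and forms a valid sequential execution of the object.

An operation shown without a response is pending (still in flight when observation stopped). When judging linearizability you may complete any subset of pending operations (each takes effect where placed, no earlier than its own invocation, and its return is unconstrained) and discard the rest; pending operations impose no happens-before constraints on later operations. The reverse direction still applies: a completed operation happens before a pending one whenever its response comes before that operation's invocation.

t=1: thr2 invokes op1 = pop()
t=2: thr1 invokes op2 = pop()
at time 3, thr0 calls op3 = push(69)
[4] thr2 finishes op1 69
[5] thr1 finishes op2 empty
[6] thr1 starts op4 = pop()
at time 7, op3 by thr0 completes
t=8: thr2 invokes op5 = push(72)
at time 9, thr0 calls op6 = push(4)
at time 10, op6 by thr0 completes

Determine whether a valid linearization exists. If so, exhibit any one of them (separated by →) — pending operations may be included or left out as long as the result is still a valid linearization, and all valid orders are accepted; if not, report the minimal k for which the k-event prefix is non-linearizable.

after step 1 (op2 pop() → empty): stack <>
after step 2 (op3 push(69)): stack <69>
after step 3 (op1 pop() → 69): stack <>
after step 4 (op4 pop() (pending, included)): stack <>
after step 5 (op5 push(72) (pending, included)): stack <72>
after step 6 (op6 push(4)): stack <72,4>

linearizable — witness: op2 → op3 → op1 → op4 → op5 → op6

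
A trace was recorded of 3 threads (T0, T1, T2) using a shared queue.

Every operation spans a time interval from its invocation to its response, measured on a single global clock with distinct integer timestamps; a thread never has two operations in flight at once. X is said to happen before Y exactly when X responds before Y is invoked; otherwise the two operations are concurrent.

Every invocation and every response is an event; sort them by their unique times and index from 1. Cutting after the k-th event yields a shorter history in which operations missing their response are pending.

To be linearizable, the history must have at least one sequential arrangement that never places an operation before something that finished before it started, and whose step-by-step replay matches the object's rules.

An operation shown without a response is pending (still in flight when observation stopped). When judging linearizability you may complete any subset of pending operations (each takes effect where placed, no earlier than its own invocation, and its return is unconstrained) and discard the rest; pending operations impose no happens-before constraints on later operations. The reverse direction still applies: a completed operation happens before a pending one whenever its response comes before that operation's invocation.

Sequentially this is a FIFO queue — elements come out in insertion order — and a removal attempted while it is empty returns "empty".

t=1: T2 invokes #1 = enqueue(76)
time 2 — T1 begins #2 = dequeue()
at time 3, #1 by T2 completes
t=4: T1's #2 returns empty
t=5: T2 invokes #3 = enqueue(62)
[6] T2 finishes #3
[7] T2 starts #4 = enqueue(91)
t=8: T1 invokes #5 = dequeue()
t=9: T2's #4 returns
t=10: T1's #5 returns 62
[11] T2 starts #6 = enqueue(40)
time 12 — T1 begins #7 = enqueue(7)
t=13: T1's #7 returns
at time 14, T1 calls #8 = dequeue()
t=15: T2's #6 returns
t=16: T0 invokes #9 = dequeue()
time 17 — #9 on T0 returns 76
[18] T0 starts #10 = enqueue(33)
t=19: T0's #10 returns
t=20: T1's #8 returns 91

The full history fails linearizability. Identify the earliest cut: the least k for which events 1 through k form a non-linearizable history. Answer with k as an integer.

events 1..9 are still linearizable — one witness is #2, #1, #3, #4:
after step 1 (#2 dequeue() → empty): queue <>
after step 2 (#1 enqueue(76)): queue <76>
after step 3 (#3 enqueue(62)): queue <76,62>
after step 4 (#4 enqueue(91)): queue <76,62,91>
at event 10 (#5's time-10 response) nothing linearizes any more
e.g. #1, #2, #3, #4, #5: illegal at step 2, since #2 dequeue() → empty cannot apply there
e.g. #1, #2, #3, #5, #4: illegal at step 2, since #2 dequeue() → empty cannot apply there

10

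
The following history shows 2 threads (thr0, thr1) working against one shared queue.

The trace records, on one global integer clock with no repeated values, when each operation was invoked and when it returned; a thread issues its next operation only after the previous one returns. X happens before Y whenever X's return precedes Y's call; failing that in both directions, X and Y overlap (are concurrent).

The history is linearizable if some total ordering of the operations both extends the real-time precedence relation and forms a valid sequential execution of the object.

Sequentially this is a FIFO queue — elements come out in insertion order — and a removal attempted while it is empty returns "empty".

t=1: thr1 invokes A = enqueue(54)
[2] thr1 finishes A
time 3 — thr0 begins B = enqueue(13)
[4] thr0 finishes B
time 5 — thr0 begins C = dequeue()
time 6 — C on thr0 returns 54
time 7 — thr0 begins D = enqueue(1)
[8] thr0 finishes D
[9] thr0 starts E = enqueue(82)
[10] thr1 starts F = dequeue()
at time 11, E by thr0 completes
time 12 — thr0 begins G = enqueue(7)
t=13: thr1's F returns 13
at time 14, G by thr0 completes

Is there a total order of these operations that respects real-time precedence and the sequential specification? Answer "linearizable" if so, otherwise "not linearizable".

linearizable

a witness: A, B, C, D, E, F, G
1. A enqueue(54), leaving queue <54>
2. B enqueue(13), leaving queue <54,13>
3. C dequeue() → 54, leaving queue <13>
4. D enqueue(1), leaving queue <13,1>
5. E enqueue(82), leaving queue <13,1,82>
6. F dequeue() → 13, leaving queue <1,82>
7. G enqueue(7), leaving queue <1,82,7>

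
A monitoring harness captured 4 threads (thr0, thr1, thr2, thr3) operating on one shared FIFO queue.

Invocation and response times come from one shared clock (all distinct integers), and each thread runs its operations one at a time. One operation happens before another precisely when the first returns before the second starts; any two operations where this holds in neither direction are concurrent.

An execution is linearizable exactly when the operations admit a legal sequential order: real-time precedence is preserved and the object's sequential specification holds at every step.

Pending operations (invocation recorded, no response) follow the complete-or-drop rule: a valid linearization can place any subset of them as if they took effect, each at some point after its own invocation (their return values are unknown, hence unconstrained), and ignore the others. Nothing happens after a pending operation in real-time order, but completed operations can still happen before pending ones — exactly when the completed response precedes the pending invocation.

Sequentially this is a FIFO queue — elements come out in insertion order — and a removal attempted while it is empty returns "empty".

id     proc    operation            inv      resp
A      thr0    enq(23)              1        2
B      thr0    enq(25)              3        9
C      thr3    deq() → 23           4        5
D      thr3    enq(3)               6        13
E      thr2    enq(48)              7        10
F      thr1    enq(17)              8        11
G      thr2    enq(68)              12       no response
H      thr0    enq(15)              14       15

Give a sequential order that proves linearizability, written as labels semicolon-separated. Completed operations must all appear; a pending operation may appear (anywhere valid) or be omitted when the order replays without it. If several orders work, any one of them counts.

step 1: A enq(23) — queue <23>
step 2: B enq(25) — queue <23,25>
step 3: C deq() → 23 — queue <25>
step 4: D enq(3) — queue <25,3>
step 5: E enq(48) — queue <25,3,48>
step 6: F enq(17) — queue <25,3,48,17>
step 7: G enq(68) (pending, included) — queue <25,3,48,17,68>
step 8: H enq(15) — queue <25,3,48,17,68,15>

A; B; C; D; E; F; G; H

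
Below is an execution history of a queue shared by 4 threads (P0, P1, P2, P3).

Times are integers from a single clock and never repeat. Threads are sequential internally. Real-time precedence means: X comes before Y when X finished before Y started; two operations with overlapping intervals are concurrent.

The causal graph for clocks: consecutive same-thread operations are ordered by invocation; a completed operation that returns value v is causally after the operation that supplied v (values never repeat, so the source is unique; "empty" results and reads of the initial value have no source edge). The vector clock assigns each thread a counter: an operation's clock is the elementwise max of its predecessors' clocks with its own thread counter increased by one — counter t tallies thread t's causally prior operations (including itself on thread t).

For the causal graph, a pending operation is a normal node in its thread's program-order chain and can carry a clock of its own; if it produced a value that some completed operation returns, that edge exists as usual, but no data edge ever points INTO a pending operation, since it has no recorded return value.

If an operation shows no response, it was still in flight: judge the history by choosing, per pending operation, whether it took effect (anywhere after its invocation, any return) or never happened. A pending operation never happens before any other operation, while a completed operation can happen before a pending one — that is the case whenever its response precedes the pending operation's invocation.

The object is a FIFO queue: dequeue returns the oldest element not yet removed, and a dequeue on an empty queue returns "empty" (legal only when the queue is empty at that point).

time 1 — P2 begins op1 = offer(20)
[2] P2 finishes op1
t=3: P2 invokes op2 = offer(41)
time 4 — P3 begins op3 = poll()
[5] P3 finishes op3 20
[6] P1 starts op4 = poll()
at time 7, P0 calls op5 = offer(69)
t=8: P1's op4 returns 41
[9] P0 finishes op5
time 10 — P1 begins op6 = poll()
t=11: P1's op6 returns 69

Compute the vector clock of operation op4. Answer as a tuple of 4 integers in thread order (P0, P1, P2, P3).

(0, 1, 2, 0)

root op op1, invoked 1: fresh clock plus P2's own tick → (0, 0, 1, 0)
root op op5, invoked 7: fresh clock plus P0's own tick → (1, 0, 0, 0)
invoked at 4, op3 merges VC(op1)=(0, 0, 1, 0) and bumps P3's slot → (0, 0, 1, 1)
invoked at 3, op2 merges VC(op1)=(0, 0, 1, 0) and bumps P2's slot → (0, 0, 2, 0)
invoked at 6, op4 merges VC(op2)=(0, 0, 2, 0) and bumps P1's slot → (0, 1, 2, 0)
invoked at 10, op6 merges VC(op4)=(0, 1, 2, 0), VC(op5)=(1, 0, 0, 0) and bumps P1's slot → (1, 2, 2, 0)
target: VC(op4) = (0, 1, 2, 0)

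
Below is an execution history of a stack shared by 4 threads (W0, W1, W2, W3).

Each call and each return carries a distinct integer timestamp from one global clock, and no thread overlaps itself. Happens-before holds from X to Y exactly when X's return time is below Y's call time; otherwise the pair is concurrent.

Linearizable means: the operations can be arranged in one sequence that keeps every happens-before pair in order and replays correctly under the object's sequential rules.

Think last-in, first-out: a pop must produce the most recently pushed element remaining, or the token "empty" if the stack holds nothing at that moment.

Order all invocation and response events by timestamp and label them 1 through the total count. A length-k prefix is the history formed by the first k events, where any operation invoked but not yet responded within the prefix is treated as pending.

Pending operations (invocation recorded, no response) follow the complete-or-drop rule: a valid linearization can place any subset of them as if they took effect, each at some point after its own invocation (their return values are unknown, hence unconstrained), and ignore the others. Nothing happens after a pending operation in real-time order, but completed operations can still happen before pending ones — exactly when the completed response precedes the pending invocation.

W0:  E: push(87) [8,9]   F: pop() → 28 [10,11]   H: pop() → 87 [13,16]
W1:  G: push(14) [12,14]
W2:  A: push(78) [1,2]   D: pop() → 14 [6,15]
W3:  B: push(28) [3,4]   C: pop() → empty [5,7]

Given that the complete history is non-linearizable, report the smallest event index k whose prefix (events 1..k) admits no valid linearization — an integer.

7

events 1..6 are linearizable; a witness order is A, B:
1. A push(78), leaving stack <78>
2. B push(28), leaving stack <78,28>
event 7 — C's response, time 7 — after it, nothing linearizes
including or dropping the 1 pending operation (D) in any combination fails
e.g. A, B, C (pending dropped): illegal at step 3, since C pop() → empty cannot apply there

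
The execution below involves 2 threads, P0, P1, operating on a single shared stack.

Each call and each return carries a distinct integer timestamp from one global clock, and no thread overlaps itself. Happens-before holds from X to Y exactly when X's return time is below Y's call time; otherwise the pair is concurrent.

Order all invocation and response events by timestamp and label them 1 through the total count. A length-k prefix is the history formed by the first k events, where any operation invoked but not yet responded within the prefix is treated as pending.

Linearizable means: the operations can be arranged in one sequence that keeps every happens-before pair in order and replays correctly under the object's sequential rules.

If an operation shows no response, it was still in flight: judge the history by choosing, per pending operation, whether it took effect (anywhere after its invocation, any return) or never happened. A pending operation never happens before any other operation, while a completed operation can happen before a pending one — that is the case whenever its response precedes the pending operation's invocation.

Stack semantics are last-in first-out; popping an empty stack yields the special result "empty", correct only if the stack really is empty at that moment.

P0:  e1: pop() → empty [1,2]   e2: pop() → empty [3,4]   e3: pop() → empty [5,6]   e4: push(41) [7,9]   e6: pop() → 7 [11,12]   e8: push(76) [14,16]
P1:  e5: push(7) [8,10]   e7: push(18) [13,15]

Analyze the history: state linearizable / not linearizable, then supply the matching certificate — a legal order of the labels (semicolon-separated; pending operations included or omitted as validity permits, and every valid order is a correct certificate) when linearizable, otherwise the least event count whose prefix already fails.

step 1: e1 pop() → empty — stack <>
step 2: e2 pop() → empty — stack <>
step 3: e3 pop() → empty — stack <>
step 4: e4 push(41) — stack <41>
step 5: e5 push(7) — stack <41,7>
step 6: e6 pop() → 7 — stack <41>
step 7: e7 push(18) — stack <41,18>
step 8: e8 push(76) — stack <41,18,76>

linearizable — witness: e1; e2; e3; e4; e5; e6; e7; e8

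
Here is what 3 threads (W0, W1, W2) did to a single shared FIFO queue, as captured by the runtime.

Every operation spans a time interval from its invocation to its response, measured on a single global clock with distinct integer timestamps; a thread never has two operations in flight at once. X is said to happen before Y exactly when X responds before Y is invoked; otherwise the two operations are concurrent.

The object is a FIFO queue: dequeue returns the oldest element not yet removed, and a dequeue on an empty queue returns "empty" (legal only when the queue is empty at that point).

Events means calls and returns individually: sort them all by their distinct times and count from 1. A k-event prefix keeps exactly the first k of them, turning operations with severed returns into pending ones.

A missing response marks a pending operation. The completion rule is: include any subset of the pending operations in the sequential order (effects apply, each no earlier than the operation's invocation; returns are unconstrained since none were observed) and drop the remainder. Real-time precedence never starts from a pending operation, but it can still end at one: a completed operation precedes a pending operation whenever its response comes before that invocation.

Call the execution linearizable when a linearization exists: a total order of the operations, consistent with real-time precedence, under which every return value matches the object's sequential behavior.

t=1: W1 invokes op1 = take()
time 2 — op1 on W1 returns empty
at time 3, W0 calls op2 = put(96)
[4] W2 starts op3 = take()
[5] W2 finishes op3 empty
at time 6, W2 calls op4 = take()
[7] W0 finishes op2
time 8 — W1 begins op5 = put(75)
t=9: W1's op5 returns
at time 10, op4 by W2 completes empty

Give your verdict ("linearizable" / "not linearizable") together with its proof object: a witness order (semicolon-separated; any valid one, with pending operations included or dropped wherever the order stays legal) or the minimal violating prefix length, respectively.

linearizable — witness: op1; op3; op4; op2; op5

1. op1 take() → empty, leaving queue <>
2. op3 take() → empty, leaving queue <>
3. op4 take() → empty, leaving queue <>
4. op2 put(96), leaving queue <96>
5. op5 put(75), leaving queue <96,75>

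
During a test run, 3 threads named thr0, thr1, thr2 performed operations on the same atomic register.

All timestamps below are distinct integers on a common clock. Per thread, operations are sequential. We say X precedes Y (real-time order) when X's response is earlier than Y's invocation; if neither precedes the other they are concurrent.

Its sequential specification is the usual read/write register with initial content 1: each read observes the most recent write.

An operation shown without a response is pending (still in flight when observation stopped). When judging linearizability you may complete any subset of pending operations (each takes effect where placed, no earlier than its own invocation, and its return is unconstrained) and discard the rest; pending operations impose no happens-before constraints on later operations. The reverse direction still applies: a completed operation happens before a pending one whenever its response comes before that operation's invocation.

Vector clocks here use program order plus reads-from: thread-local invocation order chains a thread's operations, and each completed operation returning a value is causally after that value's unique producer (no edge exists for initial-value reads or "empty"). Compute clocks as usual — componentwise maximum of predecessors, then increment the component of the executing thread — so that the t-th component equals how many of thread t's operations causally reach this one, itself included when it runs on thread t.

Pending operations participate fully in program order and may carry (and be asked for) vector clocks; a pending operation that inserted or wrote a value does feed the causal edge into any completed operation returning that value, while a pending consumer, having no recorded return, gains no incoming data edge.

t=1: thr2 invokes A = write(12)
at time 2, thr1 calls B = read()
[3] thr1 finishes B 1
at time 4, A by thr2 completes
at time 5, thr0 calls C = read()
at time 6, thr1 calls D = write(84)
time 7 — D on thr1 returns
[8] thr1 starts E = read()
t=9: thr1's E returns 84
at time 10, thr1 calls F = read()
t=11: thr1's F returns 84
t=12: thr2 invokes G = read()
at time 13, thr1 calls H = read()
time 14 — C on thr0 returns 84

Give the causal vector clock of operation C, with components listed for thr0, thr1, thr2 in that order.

(1, 2, 0)

VC(A, invoked at 1): no causal predecessors; +1 on thr2 → (0, 0, 1)
VC(B, invoked at 2): no causal predecessors; +1 on thr1 → (0, 1, 0)
VC(G, invoked at 12): max of VC(A)=(0, 0, 1), then +1 on thread thr2 → (0, 0, 2)
VC(D, invoked at 6): max of VC(B)=(0, 1, 0), then +1 on thread thr1 → (0, 2, 0)
VC(E, invoked at 8): max of VC(D)=(0, 2, 0), then +1 on thread thr1 → (0, 3, 0)
VC(C, invoked at 5): max of VC(D)=(0, 2, 0), then +1 on thread thr0 → (1, 2, 0)
VC(F, invoked at 10): max of VC(D)=(0, 2, 0), VC(E)=(0, 3, 0), then +1 on thread thr1 → (0, 4, 0)
VC(H, invoked at 13): max of VC(F)=(0, 4, 0), then +1 on thread thr1 → (0, 5, 0)
target: VC(C) = (1, 2, 0)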